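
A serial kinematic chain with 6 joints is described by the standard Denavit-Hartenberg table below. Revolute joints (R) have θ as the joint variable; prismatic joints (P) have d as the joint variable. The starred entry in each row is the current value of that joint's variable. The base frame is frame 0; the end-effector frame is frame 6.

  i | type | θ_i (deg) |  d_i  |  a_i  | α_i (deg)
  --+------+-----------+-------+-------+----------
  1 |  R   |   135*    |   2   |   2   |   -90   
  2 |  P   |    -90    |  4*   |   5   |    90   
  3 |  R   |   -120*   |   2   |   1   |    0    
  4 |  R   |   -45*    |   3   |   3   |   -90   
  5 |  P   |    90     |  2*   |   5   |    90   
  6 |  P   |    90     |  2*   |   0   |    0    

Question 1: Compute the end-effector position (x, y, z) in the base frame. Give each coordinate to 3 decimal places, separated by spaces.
-1.349 1.479 2.188

after link 1: o_1 = (-1.4142, 1.4142, 2.0000)
after link 2: o_2 = (-4.2426, -1.4142, 7.0000)
after link 3: o_3 = (-2.2161, -2.2161, 6.5000)
after link 4: o_4 = (0.4543, -3.7883, 3.6022)
after link 5: o_5 = (-1.7152, 1.1132, 4.1199)
after link 6: o_6 = (-1.3492, 1.4792, 2.1880)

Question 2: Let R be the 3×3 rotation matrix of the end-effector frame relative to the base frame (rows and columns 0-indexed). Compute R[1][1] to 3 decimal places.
-0.707

End-effector y-axis (col 1 of R) = (0.7071,-0.7071,0.0000)
R[1][1] = -0.7071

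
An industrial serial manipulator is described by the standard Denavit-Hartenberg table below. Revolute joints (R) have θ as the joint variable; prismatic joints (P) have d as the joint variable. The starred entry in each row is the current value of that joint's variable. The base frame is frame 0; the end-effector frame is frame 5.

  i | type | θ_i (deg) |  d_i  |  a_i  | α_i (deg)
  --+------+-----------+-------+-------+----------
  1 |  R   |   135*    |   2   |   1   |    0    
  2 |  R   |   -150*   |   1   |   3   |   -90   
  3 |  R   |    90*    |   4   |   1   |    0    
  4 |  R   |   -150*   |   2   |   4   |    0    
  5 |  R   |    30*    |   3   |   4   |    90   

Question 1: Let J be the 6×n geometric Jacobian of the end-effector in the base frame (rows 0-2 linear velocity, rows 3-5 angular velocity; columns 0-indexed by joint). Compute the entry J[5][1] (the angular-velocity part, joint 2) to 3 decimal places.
axis z_1 = (0.0000,0.0000,1.0000); lever o_n−o_1 = (10.5051,6.5027,5.4641)
cross product → J_v[:, 1] = (-6.5027,10.5051,0.0000)
J_ω[:, 1] = z_1
entry J[5][1] = 1.0000

1.000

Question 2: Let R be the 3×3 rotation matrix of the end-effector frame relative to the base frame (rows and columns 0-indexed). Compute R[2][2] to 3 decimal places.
End-effector z-axis (col 2 of R) = (-0.4830,0.1294,0.8660)
R[2][2] = 0.8660

0.866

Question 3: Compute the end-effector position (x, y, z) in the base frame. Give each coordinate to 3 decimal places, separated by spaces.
after link 1: o_1 = (-0.7071, 0.7071, 2.0000)
after link 2: o_2 = (2.1907, -0.0694, 3.0000)
after link 3: o_3 = (3.2259, 3.7944, 2.0000)
after link 4: o_4 = (5.6754, 5.2086, 5.4641)
after link 5: o_5 = (9.7980, 7.2098, 7.4641)

9.798 7.210 7.464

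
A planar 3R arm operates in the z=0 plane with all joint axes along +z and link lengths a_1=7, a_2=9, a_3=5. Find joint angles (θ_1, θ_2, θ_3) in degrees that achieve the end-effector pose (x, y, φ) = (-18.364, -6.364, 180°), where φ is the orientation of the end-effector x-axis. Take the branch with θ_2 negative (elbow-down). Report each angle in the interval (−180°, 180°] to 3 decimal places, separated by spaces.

-129.073 -44.999 -5.928

wrist centre = target − a_3·(cos φ, sin φ) = (-13.3640, -6.3640)
cos θ_2 = (219.0970−7²−9²)/(2·7·9) = 0.7071; θ_2 = -44.9990° (elbow-down)
β = atan2(-6.3640,-13.3640) = -154.5360°; ψ = atan2(-6.3639,13.3641) = -25.4634°
θ_1 = β − ψ = -129.0726°
θ_3 = φ − θ_1 − θ_2 = -5.9284° (wrapped to (-180°,180°])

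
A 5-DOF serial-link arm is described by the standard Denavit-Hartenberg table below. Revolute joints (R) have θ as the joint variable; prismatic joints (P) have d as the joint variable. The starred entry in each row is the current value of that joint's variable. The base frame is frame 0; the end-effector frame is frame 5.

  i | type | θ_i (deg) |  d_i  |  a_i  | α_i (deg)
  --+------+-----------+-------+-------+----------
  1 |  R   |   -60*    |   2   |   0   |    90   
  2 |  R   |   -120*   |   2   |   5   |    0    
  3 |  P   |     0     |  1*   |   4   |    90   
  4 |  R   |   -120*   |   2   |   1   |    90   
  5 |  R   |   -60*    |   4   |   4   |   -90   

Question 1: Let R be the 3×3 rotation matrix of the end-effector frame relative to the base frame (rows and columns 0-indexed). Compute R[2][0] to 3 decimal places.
-0.217

End-effector x-axis (col 0 of R) = (0.8125,-0.5413,-0.2165)
R[2][0] = -0.2165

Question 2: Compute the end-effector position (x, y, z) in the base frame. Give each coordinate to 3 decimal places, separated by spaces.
-2.455 -0.551 -2.227

after link 1: o_1 = (0.0000, 0.0000, 2.0000)
after link 2: o_2 = (-2.9821, 1.1651, -2.3301)
after link 3: o_3 = (-4.8481, 2.3971, -5.7942)
after link 4: o_4 = (-4.8391, 4.1136, -4.3612)
after link 5: o_5 = (-2.4551, -0.5514, -2.2272)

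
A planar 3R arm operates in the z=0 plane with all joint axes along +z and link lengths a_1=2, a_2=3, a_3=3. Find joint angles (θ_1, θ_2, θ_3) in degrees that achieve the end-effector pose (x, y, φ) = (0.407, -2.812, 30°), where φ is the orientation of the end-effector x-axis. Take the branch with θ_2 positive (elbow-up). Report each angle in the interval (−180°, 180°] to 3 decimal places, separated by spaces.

wrist centre = target − a_3·(cos φ, sin φ) = (-2.1911, -4.3120)
cos θ_2 = (23.3942−2²−3²)/(2·2·3) = 0.8662; θ_2 = 29.9823° (elbow-up)
β = atan2(-4.3120,-2.1911) = -116.9367°; ψ = atan2(1.4992,4.5985) = 18.0568°
θ_1 = β − ψ = -134.9935°
θ_3 = φ − θ_1 − θ_2 = 135.0112° (wrapped to (-180°,180°])

-134.993 29.982 135.011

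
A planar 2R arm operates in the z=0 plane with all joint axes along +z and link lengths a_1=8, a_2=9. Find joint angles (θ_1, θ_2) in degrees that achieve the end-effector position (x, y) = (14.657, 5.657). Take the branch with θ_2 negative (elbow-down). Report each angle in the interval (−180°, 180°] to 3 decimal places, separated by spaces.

44.999 -44.997

cos θ_2 = (246.8293−8²−9²)/(2·8·9) = 0.7071; θ_2 = -44.9967° (elbow-down)
β = atan2(5.6570,14.6570) = 21.1045°; ψ = atan2(-6.3636,14.3643) = -23.8940°
θ_1 = β − ψ = 44.9985°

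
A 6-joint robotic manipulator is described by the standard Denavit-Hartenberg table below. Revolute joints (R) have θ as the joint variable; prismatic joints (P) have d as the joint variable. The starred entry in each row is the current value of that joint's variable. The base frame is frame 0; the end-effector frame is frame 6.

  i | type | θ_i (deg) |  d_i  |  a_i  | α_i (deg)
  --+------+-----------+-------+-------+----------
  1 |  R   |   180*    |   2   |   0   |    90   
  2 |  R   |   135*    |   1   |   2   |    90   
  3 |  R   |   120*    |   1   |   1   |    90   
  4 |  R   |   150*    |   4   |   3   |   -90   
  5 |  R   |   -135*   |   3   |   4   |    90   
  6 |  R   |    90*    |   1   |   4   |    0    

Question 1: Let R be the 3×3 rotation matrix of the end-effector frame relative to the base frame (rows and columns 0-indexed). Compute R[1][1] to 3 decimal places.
End-effector y-axis (col 1 of R) = (-0.4665,-0.8839,0.0335)
R[1][1] = -0.8839

-0.884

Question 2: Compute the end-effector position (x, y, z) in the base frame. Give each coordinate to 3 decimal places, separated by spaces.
9.651 2.297 4.114

after link 1: o_1 = (0.0000, 0.0000, 2.0000)
after link 2: o_2 = (1.4142, 1.0000, 3.4142)
after link 3: o_3 = (0.3536, 1.8660, 3.7678)
after link 4: o_4 = (2.6609, 1.6160, 8.1965)
after link 5: o_5 = (6.8944, 3.8525, 6.7557)
after link 6: o_6 = (9.6515, 2.2972, 4.1138)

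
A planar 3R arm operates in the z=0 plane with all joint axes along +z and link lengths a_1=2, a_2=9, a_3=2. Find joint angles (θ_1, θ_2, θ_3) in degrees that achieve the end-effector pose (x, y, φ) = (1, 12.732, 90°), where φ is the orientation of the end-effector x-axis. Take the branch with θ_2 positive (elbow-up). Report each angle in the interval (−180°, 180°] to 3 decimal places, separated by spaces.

59.997 30.003 -0.001

wrist centre = target − a_3·(cos φ, sin φ) = (1.0000, 10.7320)
cos θ_2 = (116.1758−2²−9²)/(2·2·9) = 0.8660; θ_2 = 30.0035° (elbow-up)
β = atan2(10.7320,1.0000) = 84.6766°; ψ = atan2(4.5005,9.7940) = 24.6795°
θ_1 = β − ψ = 59.9971°
θ_3 = φ − θ_1 − θ_2 = -0.0006° (wrapped to (-180°,180°])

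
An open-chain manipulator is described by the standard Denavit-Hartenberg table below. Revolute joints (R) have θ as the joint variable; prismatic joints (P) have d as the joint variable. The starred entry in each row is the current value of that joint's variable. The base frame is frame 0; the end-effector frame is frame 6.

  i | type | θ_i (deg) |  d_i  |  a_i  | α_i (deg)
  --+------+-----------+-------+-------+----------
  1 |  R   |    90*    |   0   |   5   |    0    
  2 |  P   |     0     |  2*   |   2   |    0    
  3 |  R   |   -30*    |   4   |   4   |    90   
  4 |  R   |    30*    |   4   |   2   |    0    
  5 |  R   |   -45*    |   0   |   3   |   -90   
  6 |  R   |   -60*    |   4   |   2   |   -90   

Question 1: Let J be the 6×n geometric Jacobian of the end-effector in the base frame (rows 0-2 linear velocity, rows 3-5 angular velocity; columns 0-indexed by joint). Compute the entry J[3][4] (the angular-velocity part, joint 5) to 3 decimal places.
axis z_4 = (0.8660,-0.5000,0.0000); lever o_n−o_4 = (3.9495,3.3766,2.8284)
cross product → J_v[:, 4] = (-1.4142,-2.4495,4.8990)
J_ω[:, 4] = z_4
entry J[3][4] = 0.8660

0.866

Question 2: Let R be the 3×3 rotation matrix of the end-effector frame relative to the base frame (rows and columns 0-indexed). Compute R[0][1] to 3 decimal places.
End-effector y-axis (col 1 of R) = (-0.1294,-0.2241,-0.9659)
R[0][1] = -0.1294

-0.129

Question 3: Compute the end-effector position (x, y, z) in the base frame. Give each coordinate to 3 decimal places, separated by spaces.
after link 1: o_1 = (0.0000, 5.0000, 0.0000)
after link 2: o_2 = (0.0000, 7.0000, 2.0000)
after link 3: o_3 = (2.0000, 10.4641, 6.0000)
after link 4: o_4 = (6.3301, 9.9641, 7.0000)
after link 5: o_5 = (7.7790, 12.4737, 6.2235)
after link 6: o_6 = (10.2796, 13.3407, 9.8284)

10.280 13.341 9.828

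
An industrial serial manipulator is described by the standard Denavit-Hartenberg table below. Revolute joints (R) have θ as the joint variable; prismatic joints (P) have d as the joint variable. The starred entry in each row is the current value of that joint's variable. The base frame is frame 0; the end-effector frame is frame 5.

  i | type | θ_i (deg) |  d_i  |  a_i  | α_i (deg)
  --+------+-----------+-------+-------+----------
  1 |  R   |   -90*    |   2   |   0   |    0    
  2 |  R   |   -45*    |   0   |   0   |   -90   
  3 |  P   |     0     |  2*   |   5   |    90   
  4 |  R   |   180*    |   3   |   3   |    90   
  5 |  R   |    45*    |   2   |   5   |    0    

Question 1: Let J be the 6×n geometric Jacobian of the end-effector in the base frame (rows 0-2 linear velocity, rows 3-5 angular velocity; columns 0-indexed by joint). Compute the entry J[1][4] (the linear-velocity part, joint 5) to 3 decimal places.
-2.500

axis z_4 = (0.7071,-0.7071,0.0000); lever o_n−o_4 = (3.9142,1.0858,3.5355)
cross product → J_v[:, 4] = (-2.5000,-2.5000,3.5355)
J_ω[:, 4] = z_4
entry J[1][4] = -2.5000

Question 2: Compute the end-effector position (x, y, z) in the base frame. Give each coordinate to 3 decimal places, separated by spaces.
3.914 -1.743 8.536

after link 1: o_1 = (0.0000, 0.0000, 2.0000)
after link 2: o_2 = (0.0000, 0.0000, 2.0000)
after link 3: o_3 = (-2.1213, -4.9497, 2.0000)
after link 4: o_4 = (0.0000, -2.8284, 5.0000)
after link 5: o_5 = (3.9142, -1.7426, 8.5355)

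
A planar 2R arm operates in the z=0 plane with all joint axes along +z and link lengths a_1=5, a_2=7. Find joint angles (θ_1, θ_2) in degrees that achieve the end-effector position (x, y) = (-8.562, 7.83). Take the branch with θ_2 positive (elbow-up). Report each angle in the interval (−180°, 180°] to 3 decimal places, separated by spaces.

119.995 30.008

cos θ_2 = (134.6167−5²−7²)/(2·5·7) = 0.8660; θ_2 = 30.0082° (elbow-up)
β = atan2(7.8300,-8.5620) = 137.5569°; ψ = atan2(3.5009,11.0617) = 17.5619°
θ_1 = β − ψ = 119.9950°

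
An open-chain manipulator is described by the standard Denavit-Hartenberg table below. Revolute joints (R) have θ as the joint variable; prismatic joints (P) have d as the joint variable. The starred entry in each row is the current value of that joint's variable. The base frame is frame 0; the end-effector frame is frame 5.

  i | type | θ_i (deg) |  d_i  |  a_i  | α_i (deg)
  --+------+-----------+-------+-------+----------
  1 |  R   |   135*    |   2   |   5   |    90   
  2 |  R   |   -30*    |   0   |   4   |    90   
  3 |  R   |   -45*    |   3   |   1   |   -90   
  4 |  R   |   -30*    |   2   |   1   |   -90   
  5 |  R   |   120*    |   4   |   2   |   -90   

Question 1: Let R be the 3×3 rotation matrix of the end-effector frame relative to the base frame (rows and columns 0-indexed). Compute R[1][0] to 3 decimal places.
End-effector x-axis (col 0 of R) = (0.2576,-0.6906,0.6758)
R[1][0] = -0.6906

-0.691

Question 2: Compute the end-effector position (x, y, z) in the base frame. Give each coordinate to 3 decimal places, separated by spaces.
after link 1: o_1 = (-3.5355, 3.5355, 2.0000)
after link 2: o_2 = (-5.9850, 5.9850, 0.0000)
after link 3: o_3 = (-5.8574, 4.8574, -2.9516)
after link 4: o_4 = (-6.3546, 6.4886, -4.3979)
after link 5: o_5 = (-8.9302, 6.1981, -0.7535)

-8.930 6.198 -0.753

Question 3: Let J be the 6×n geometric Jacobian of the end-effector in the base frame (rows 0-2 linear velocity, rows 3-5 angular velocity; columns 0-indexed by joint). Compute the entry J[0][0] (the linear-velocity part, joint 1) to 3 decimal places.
-6.198

axis z_0 = ẑ; lever o_n−o_0 = (-8.9302,6.1981,-0.7535)
cross product → J_v[:, 0] = (-6.1981,-8.9302,0.0000)
J_ω[:, 0] = z_0
entry J[0][0] = -6.1981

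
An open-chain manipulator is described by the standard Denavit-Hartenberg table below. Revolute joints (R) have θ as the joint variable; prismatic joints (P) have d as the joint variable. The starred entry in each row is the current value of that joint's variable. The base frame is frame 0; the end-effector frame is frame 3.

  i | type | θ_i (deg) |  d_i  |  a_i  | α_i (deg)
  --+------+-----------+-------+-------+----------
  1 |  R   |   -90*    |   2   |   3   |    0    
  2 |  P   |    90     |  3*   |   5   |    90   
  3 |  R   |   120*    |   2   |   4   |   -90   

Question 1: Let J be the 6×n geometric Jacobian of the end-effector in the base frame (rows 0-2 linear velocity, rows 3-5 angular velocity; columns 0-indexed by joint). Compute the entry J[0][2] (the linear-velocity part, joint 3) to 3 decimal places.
axis z_2 = (0.0000,-1.0000,0.0000); lever o_n−o_2 = (-2.0000,-2.0000,3.4641)
cross product → J_v[:, 2] = (-3.4641,-0.0000,-2.0000)
J_ω[:, 2] = z_2
entry J[0][2] = -3.4641

-3.464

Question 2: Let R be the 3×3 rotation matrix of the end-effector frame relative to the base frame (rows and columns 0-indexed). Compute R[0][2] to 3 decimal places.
-0.866

End-effector z-axis (col 2 of R) = (-0.8660,-0.0000,-0.5000)
R[0][2] = -0.8660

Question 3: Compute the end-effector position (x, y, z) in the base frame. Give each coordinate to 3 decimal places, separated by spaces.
3.000 -5.000 8.464

after link 1: o_1 = (0.0000, -3.0000, 2.0000)
after link 2: o_2 = (5.0000, -3.0000, 5.0000)
after link 3: o_3 = (3.0000, -5.0000, 8.4641)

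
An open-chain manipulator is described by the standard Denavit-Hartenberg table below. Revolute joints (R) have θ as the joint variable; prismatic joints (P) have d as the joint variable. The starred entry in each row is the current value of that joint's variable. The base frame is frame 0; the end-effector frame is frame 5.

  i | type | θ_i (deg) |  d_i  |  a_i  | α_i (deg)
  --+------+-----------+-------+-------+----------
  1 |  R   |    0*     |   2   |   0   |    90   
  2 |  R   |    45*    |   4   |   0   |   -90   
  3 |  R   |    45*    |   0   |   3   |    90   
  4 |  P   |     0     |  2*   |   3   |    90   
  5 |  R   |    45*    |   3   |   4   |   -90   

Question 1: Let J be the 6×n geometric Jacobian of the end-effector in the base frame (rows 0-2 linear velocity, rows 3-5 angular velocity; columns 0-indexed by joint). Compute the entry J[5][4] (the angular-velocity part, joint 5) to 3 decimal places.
-0.707

axis z_4 = (0.7071,-0.0000,-0.7071); lever o_n−o_4 = (4.9497,-0.0000,0.7071)
cross product → J_v[:, 4] = (-0.0000,-4.0000,0.0000)
J_ω[:, 4] = z_4
entry J[5][4] = -0.7071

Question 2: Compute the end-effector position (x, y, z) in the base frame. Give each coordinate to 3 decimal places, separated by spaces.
8.950 -1.172 6.707

after link 1: o_1 = (0.0000, 0.0000, 2.0000)
after link 2: o_2 = (0.0000, -4.0000, 2.0000)
after link 3: o_3 = (1.5000, -1.8787, 3.5000)
after link 4: o_4 = (4.0000, -1.1716, 6.0000)
after link 5: o_5 = (8.9497, -1.1716, 6.7071)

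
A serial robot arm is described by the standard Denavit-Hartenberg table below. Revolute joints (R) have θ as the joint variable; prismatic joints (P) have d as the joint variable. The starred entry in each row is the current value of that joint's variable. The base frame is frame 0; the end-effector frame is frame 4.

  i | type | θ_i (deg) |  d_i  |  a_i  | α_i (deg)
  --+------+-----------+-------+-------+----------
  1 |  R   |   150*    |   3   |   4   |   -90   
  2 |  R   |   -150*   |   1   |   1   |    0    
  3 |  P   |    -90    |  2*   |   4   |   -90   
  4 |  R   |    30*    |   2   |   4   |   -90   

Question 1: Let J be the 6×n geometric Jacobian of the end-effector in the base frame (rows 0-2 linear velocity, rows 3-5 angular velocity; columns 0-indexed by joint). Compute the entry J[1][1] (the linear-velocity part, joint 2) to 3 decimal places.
-2.482

axis z_1 = (-0.5000,-0.8660,0.0000); lever o_n−o_1 = (4.9821,-4.0311,-4.9641)
cross product → J_v[:, 1] = (4.2990,-2.4821,6.3301)
J_ω[:, 1] = z_1
entry J[1][1] = -2.4821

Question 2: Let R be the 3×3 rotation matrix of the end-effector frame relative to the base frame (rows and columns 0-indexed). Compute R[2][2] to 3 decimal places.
End-effector z-axis (col 2 of R) = (0.2165,0.8750,0.4330)
R[2][2] = 0.4330

0.433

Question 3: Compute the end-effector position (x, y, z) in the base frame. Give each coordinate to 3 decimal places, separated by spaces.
after link 1: o_1 = (-3.4641, 2.0000, 3.0000)
after link 2: o_2 = (-3.2141, 0.7010, 3.5000)
after link 3: o_3 = (-2.4821, -2.0311, 0.0359)
after link 4: o_4 = (1.5179, -2.0311, -1.9641)

1.518 -2.031 -1.964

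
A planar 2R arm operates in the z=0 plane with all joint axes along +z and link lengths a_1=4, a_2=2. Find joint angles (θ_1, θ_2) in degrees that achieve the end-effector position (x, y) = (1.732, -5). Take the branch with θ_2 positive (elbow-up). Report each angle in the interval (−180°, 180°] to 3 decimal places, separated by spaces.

cos θ_2 = (27.9998−4²−2²)/(2·4·2) = 0.5000; θ_2 = 60.0007° (elbow-up)
β = atan2(-5.0000,1.7320) = -70.8939°; ψ = atan2(1.7321,5.0000) = 19.1068°
θ_1 = β − ψ = -90.0007°

-90.001 60.001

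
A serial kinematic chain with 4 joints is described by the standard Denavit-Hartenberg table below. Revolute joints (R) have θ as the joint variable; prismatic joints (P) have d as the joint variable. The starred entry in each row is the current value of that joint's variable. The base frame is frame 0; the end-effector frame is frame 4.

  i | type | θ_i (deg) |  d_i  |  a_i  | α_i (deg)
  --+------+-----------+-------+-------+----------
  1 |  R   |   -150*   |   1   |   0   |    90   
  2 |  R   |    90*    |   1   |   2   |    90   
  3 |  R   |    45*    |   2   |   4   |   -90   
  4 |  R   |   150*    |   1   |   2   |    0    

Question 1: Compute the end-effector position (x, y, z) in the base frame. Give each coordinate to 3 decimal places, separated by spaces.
-2.521 2.367 3.897

after link 1: o_1 = (0.0000, 0.0000, 1.0000)
after link 2: o_2 = (-0.5000, 0.8660, 3.0000)
after link 3: o_3 = (-3.6463, 2.3155, 5.8284)
after link 4: o_4 = (-2.5214, 2.3672, 3.8966)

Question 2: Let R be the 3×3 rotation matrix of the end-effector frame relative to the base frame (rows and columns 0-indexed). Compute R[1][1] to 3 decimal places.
End-effector y-axis (col 1 of R) = (-0.5732,-0.7392,-0.3536)
R[1][1] = -0.7392

-0.739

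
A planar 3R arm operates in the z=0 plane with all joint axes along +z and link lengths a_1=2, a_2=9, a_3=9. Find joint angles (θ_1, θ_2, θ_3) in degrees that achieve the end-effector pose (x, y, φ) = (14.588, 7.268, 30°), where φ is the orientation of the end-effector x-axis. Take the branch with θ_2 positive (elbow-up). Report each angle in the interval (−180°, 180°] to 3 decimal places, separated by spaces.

-120.021 150.019 0.002

wrist centre = target − a_3·(cos φ, sin φ) = (6.7938, 2.7680)
cos θ_2 = (53.8172−2²−9²)/(2·2·9) = -0.8662; θ_2 = 150.0189° (elbow-up)
β = atan2(2.7680,6.7938) = 22.1676°; ψ = atan2(4.4974,-5.7957) = 142.1888°
θ_1 = β − ψ = -120.0212°
θ_3 = φ − θ_1 − θ_2 = 0.0024° (wrapped to (-180°,180°])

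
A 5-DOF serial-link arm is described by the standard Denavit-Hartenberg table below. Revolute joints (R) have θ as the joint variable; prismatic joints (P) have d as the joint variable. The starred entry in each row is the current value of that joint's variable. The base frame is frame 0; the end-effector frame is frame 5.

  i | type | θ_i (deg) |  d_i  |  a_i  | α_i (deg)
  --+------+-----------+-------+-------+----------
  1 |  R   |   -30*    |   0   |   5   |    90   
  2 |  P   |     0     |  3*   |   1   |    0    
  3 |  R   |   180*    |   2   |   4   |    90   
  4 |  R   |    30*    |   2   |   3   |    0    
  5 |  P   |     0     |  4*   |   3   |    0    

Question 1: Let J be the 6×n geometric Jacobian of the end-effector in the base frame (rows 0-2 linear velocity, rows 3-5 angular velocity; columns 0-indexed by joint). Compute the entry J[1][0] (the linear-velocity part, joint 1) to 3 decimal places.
axis z_0 = ẑ; lever o_n−o_0 = (-6.7679,-5.3301,6.0000)
cross product → J_v[:, 0] = (5.3301,-6.7679,0.0000)
J_ω[:, 0] = z_0
entry J[1][0] = -6.7679

-6.768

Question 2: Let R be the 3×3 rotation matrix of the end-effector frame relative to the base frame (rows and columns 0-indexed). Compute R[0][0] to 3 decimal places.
End-effector x-axis (col 0 of R) = (-1.0000,0.0000,0.0000)
R[0][0] = -1.0000

-1.000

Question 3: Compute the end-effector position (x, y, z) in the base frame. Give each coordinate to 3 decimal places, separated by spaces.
-6.768 -5.330 6.000

after link 1: o_1 = (4.3301, -2.5000, 0.0000)
after link 2: o_2 = (3.6962, -5.5981, 0.0000)
after link 3: o_3 = (-0.7679, -5.3301, 0.0000)
after link 4: o_4 = (-3.7679, -5.3301, 2.0000)
after link 5: o_5 = (-6.7679, -5.3301, 6.0000)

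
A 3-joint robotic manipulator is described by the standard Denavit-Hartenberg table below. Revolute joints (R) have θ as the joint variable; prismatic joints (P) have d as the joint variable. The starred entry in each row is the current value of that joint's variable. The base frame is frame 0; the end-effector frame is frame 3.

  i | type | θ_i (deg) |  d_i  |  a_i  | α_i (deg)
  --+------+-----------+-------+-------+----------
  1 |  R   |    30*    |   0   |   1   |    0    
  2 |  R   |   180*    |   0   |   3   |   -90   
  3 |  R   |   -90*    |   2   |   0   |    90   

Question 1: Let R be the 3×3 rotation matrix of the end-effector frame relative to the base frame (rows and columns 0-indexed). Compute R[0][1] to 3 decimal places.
End-effector y-axis (col 1 of R) = (0.5000,-0.8660,0.0000)
R[0][1] = 0.5000

0.500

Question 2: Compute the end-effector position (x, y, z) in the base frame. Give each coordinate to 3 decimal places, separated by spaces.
-0.732 -2.732 0.000

after link 1: o_1 = (0.8660, 0.5000, 0.0000)
after link 2: o_2 = (-1.7321, -1.0000, 0.0000)
after link 3: o_3 = (-0.7321, -2.7321, 0.0000)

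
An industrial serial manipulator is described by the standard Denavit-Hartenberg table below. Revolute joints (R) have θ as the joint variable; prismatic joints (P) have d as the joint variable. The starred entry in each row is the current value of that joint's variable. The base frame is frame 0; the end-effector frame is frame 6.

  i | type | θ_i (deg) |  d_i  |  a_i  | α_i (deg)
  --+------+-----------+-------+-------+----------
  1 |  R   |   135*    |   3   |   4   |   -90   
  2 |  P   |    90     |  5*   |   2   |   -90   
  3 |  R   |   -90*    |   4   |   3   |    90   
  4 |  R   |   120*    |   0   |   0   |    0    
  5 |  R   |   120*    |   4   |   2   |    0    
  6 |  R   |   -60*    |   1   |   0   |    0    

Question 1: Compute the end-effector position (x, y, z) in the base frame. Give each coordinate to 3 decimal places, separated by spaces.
-6.174 -3.725 6.000

after link 1: o_1 = (-2.8284, 2.8284, 3.0000)
after link 2: o_2 = (-6.3640, -0.7071, 1.0000)
after link 3: o_3 = (-5.6569, -5.6569, 1.0000)
after link 4: o_4 = (-5.6569, -5.6569, 1.0000)
after link 5: o_5 = (-6.1745, -3.7250, 5.0000)
after link 6: o_6 = (-6.1745, -3.7250, 6.0000)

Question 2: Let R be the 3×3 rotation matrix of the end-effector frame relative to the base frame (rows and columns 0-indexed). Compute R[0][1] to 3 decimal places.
End-effector y-axis (col 1 of R) = (-0.7071,0.7071,0.0000)
R[0][1] = -0.7071

-0.707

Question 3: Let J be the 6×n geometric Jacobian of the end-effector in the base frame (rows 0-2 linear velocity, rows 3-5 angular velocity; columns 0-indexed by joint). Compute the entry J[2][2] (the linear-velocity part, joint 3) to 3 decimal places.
-2.000

axis z_2 = (0.7071,-0.7071,-0.0000); lever o_n−o_2 = (0.1895,-3.0179,5.0000)
cross product → J_v[:, 2] = (-3.5355,-3.5355,-2.0000)
J_ω[:, 2] = z_2
entry J[2][2] = -2.0000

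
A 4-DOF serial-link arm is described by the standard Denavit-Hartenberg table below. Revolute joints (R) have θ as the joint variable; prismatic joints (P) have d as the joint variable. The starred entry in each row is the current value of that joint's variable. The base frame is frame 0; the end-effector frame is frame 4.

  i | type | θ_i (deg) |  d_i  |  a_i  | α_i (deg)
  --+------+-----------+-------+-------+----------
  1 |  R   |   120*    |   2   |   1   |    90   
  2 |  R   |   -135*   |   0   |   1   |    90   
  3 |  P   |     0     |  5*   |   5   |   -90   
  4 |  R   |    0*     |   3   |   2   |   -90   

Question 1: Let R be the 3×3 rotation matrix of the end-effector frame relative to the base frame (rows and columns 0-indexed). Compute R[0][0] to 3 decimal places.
End-effector x-axis (col 0 of R) = (0.3536,-0.6124,-0.7071)
R[0][0] = 0.3536

0.354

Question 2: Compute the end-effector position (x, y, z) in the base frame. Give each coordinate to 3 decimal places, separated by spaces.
after link 1: o_1 = (-0.5000, 0.8660, 2.0000)
after link 2: o_2 = (-0.1464, 0.2537, 1.2929)
after link 3: o_3 = (3.3891, -5.8701, 1.2929)
after link 4: o_4 = (6.6943, -5.5948, -0.1213)

6.694 -5.595 -0.121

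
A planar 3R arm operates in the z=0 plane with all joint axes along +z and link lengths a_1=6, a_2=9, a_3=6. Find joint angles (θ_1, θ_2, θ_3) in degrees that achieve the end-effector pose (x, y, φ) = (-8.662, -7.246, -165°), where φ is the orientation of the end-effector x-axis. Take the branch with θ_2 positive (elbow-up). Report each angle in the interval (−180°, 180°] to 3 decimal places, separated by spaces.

149.998 135.004 -90.002

wrist centre = target − a_3·(cos φ, sin φ) = (-2.8664, -5.6931)
cos θ_2 = (40.6277−6²−9²)/(2·6·9) = -0.7072; θ_2 = 135.0036° (elbow-up)
β = atan2(-5.6931,-2.8664) = -116.7251°; ψ = atan2(6.3636,-0.3644) = 93.2770°
θ_1 = β − ψ = -210.0020°
θ_3 = φ − θ_1 − θ_2 = -90.0015° (wrapped to (-180°,180°])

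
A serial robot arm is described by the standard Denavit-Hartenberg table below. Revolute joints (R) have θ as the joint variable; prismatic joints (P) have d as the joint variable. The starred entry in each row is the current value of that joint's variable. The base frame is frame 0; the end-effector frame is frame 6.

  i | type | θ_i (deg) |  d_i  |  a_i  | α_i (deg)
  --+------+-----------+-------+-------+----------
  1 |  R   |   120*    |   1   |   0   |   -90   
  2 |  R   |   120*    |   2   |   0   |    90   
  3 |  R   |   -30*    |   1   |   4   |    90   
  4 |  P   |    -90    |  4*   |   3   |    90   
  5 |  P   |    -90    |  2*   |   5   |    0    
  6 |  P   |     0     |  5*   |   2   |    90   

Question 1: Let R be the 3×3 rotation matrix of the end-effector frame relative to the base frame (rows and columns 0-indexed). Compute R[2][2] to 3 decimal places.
-0.500

End-effector z-axis (col 2 of R) = (-0.4330,0.7500,-0.5000)
R[2][2] = -0.5000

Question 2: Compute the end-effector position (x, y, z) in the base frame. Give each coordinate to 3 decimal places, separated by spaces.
-4.690 -4.074 2.951

after link 1: o_1 = (0.0000, 0.0000, 1.0000)
after link 2: o_2 = (-1.7321, -1.0000, 1.0000)
after link 3: o_3 = (0.4330, -0.7500, -2.5000)
after link 4: o_4 = (4.2321, -0.4019, 0.7321)
after link 5: o_5 = (-0.1920, -3.3995, 0.0670)
after link 6: o_6 = (-4.6896, -4.0736, 2.9510)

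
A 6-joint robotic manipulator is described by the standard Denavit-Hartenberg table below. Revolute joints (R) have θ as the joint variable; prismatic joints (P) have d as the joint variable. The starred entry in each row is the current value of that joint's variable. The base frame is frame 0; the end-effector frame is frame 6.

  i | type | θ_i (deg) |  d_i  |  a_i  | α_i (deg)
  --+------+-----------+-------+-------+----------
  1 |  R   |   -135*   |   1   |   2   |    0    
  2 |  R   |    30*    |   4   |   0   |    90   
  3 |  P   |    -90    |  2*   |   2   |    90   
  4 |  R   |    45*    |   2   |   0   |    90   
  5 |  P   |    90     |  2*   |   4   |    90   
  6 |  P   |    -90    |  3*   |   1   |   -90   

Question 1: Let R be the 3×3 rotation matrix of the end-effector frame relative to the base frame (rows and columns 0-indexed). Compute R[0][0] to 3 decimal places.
-0.683

End-effector x-axis (col 0 of R) = (-0.6830,0.1830,0.7071)
R[0][0] = -0.6830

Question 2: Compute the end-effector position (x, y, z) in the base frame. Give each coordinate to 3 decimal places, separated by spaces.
-3.159 5.265 0.172

after link 1: o_1 = (-1.4142, -1.4142, 1.0000)
after link 2: o_2 = (-1.4142, -1.4142, 5.0000)
after link 3: o_3 = (-3.3461, -0.8966, 3.0000)
after link 4: o_4 = (-2.8284, 1.0353, 3.0000)
after link 5: o_5 = (-0.4271, 4.5330, 1.5858)
after link 6: o_6 = (-3.1592, 5.2650, 0.1716)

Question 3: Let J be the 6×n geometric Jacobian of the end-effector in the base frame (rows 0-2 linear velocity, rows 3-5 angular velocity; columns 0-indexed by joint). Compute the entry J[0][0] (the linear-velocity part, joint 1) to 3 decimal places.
axis z_0 = ẑ; lever o_n−o_0 = (-3.1592,5.2650,0.1716)
cross product → J_v[:, 0] = (-5.2650,-3.1592,0.0000)
J_ω[:, 0] = z_0
entry J[0][0] = -5.2650

-5.265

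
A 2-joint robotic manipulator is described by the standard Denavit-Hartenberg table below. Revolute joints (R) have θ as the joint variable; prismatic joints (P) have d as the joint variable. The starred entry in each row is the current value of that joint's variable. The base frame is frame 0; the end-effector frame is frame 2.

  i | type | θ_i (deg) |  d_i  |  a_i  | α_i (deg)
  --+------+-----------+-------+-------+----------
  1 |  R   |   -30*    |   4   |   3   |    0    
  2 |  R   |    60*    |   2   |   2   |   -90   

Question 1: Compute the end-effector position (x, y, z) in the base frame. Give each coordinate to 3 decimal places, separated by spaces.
4.330 -0.500 6.000

after link 1: o_1 = (2.5981, -1.5000, 4.0000)
after link 2: o_2 = (4.3301, -0.5000, 6.0000)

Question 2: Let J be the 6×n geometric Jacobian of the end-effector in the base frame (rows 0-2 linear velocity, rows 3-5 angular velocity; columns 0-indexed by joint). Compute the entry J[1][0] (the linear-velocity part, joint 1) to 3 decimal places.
axis z_0 = ẑ; lever o_n−o_0 = (4.3301,-0.5000,6.0000)
cross product → J_v[:, 0] = (0.5000,4.3301,-0.0000)
J_ω[:, 0] = z_0
entry J[1][0] = 4.3301

4.330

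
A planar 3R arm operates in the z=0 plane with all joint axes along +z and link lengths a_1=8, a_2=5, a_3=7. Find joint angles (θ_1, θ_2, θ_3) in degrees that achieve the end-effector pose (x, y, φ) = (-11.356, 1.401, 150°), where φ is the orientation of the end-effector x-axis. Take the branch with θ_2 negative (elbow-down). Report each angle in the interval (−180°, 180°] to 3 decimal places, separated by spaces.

-119.995 -135.001 44.996

wrist centre = target − a_3·(cos φ, sin φ) = (-5.2938, -2.0990)
cos θ_2 = (32.4304−8²−5²)/(2·8·5) = -0.7071; θ_2 = -135.0011° (elbow-down)
β = atan2(-2.0990,-5.2938) = -158.3717°; ψ = atan2(-3.5355,4.4644) = -38.3766°
θ_1 = β − ψ = -119.9951°
θ_3 = φ − θ_1 − θ_2 = 44.9962° (wrapped to (-180°,180°])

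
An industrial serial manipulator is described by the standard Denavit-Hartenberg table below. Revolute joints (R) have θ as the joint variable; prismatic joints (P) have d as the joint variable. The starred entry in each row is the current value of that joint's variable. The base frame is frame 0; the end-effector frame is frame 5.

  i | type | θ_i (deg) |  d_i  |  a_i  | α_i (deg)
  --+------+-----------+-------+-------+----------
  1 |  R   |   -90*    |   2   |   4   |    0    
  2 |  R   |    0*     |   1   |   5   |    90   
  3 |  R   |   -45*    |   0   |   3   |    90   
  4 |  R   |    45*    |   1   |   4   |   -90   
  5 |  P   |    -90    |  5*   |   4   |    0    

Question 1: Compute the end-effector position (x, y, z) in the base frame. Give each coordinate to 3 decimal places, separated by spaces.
after link 1: o_1 = (0.0000, -4.0000, 2.0000)
after link 2: o_2 = (0.0000, -9.0000, 3.0000)
after link 3: o_3 = (0.0000, -11.1213, 0.8787)
after link 4: o_4 = (-2.8284, -12.4142, -1.8284)
after link 5: o_5 = (-6.3640, -7.0858, -2.1569)

-6.364 -7.086 -2.157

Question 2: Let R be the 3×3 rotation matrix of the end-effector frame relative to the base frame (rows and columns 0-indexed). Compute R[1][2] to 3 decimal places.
0.500

End-effector z-axis (col 2 of R) = (-0.7071,0.5000,0.5000)
R[1][2] = 0.5000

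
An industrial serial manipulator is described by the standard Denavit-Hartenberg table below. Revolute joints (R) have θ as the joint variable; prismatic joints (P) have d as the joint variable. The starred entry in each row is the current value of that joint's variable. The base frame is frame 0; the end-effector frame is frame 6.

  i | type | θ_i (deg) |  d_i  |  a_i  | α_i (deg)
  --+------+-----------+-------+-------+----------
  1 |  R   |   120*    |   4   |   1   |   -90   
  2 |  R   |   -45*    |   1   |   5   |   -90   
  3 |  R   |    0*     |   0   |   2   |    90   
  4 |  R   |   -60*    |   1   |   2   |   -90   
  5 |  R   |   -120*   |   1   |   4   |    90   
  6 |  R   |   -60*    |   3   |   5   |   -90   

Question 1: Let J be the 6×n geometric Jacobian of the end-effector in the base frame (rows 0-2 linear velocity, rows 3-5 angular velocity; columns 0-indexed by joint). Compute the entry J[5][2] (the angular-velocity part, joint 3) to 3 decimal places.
axis z_2 = (-0.3536,0.6124,-0.7071); lever o_n−o_2 = (-4.0387,-3.2630,-3.1646)
cross product → J_v[:, 2] = (-4.2452,1.7370,3.6269)
J_ω[:, 2] = z_2
entry J[5][2] = -0.7071

-0.707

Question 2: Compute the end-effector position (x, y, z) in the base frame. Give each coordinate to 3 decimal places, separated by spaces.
-7.173 0.165 4.371

after link 1: o_1 = (-0.5000, 0.8660, 4.0000)
after link 2: o_2 = (-3.1338, 3.4279, 7.5355)
after link 3: o_3 = (-3.8409, 4.6526, 8.9497)
after link 4: o_4 = (-4.4481, 3.7043, 10.8816)
after link 5: o_5 = (-8.1899, 3.2571, 9.2086)
after link 6: o_6 = (-7.1725, 0.1649, 4.3709)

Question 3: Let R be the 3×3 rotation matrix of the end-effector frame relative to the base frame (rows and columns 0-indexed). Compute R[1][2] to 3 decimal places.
0.140

End-effector z-axis (col 2 of R) = (-0.9470,0.1403,-0.2888)
R[1][2] = 0.1403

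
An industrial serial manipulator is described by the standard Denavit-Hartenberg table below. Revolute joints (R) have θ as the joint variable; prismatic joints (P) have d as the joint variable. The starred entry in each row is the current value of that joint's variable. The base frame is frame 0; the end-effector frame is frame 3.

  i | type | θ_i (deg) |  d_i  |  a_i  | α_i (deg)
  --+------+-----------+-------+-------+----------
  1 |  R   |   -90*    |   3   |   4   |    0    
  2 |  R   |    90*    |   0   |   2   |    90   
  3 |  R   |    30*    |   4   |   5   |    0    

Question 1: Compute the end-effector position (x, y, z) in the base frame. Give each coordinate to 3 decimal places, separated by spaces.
6.330 -8.000 5.500

after link 1: o_1 = (0.0000, -4.0000, 3.0000)
after link 2: o_2 = (2.0000, -4.0000, 3.0000)
after link 3: o_3 = (6.3301, -8.0000, 5.5000)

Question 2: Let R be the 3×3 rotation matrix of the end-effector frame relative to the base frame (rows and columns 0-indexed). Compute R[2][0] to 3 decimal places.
End-effector x-axis (col 0 of R) = (0.8660,0.0000,0.5000)
R[2][0] = 0.5000

0.500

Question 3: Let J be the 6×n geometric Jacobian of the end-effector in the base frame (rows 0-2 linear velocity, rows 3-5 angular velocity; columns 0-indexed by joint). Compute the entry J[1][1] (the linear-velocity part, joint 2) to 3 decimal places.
6.330

axis z_1 = (0.0000,0.0000,1.0000); lever o_n−o_1 = (6.3301,-4.0000,2.5000)
cross product → J_v[:, 1] = (4.0000,6.3301,-0.0000)
J_ω[:, 1] = z_1
entry J[1][1] = 6.3301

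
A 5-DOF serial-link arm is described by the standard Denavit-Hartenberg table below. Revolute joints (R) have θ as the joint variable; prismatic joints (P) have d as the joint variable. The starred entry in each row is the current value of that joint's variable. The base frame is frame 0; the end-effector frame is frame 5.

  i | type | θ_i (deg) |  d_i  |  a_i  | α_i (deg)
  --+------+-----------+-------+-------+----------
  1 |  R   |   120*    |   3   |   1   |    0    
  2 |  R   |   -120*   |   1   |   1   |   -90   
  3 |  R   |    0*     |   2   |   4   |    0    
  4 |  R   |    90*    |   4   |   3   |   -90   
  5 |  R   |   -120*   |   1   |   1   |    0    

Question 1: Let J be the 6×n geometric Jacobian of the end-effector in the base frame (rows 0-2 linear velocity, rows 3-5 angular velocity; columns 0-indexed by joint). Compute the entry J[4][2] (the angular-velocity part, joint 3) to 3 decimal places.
1.000

axis z_2 = (0.0000,1.0000,0.0000); lever o_n−o_2 = (3.0000,6.8660,-2.5000)
cross product → J_v[:, 2] = (-2.5000,0.0000,-3.0000)
J_ω[:, 2] = z_2
entry J[4][2] = 1.0000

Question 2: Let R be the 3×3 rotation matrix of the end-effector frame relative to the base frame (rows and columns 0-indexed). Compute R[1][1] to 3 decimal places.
0.500

End-effector y-axis (col 1 of R) = (0.0000,0.5000,-0.8660)
R[1][1] = 0.5000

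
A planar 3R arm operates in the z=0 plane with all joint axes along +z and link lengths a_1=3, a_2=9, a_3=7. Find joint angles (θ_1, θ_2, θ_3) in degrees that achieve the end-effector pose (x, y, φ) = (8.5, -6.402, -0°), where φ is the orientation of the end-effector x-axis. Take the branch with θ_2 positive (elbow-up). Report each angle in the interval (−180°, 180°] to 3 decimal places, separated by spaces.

146.376 149.998 63.626

wrist centre = target − a_3·(cos φ, sin φ) = (1.5000, -6.4020)
cos θ_2 = (43.2356−3²−9²)/(2·3·9) = -0.8660; θ_2 = 149.9979° (elbow-up)
β = atan2(-6.4020,1.5000) = -76.8134°; ψ = atan2(4.5003,-4.7941) = 136.8105°
θ_1 = β − ψ = -213.6238°
θ_3 = φ − θ_1 − θ_2 = 63.6259° (wrapped to (-180°,180°])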